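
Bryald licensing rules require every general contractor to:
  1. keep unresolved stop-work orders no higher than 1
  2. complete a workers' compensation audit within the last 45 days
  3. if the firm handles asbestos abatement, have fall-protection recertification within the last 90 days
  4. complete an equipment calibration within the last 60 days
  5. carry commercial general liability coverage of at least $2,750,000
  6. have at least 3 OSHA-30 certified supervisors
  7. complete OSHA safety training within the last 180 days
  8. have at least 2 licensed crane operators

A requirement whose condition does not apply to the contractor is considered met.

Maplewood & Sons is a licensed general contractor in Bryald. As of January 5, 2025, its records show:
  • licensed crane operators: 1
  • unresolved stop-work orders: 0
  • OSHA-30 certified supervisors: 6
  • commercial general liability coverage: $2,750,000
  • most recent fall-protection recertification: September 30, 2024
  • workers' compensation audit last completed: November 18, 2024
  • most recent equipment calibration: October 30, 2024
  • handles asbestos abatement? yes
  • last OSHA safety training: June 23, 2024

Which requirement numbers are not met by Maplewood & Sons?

1. unresolved stop-work orders 0 ≤ 1 → met
2. workers' compensation audit 48 days ago vs limit 45 → not met
3. condition 'handles asbestos abatement' holds; fall-protection recertification 97 days ago vs limit 90 → not met
4. equipment calibration 67 days ago vs limit 60 → not met
5. commercial general liability coverage $2,750,000 ≥ $2,750,000 → met
6. OSHA-30 certified supervisors 6 ≥ 3 → met
7. OSHA safety training 196 days ago vs limit 180 → not met
8. licensed crane operators 1 < 2 → not met
Not met: 2, 3, 4, 7, 8

2, 3, 4, 7, 8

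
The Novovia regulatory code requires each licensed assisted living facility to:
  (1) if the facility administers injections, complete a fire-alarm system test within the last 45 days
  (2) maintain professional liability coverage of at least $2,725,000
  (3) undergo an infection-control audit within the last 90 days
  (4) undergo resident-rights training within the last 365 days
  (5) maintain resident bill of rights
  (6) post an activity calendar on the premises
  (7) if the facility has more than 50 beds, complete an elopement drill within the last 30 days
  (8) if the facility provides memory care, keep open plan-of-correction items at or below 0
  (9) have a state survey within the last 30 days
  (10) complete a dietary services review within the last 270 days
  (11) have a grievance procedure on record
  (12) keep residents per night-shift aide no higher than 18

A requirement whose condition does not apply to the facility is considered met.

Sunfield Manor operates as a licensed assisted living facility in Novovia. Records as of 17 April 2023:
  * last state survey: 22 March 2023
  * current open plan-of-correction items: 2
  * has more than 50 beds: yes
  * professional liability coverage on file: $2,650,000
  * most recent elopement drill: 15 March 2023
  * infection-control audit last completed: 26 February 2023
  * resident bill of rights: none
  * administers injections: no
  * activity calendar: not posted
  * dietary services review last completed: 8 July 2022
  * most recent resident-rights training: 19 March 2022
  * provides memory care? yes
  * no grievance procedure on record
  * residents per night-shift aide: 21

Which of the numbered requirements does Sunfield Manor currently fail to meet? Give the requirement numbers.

2, 4, 5, 6, 7, 8, 10, 11, 12

1. condition 'administers injections' does not hold → requirement n/a → met
2. professional liability coverage $2,650,000 < $2,725,000 → not met
3. infection-control audit 50 days ago vs limit 90 → met
4. resident-rights training 394 days ago vs limit 365 → not met
5. resident bill of rights absent → not met
6. activity calendar absent → not met
7. condition 'has more than 50 beds' holds; elopement drill 33 days ago vs limit 30 → not met
8. condition 'provides memory care' holds; open plan-of-correction items 2 > 0 → not met
9. state survey 26 days ago vs limit 30 → met
10. dietary services review 283 days ago vs limit 270 → not met
11. grievance procedure absent → not met
12. residents per night-shift aide 21 > 18 → not met
Not met: 2, 4, 5, 6, 7, 8, 10, 11, 12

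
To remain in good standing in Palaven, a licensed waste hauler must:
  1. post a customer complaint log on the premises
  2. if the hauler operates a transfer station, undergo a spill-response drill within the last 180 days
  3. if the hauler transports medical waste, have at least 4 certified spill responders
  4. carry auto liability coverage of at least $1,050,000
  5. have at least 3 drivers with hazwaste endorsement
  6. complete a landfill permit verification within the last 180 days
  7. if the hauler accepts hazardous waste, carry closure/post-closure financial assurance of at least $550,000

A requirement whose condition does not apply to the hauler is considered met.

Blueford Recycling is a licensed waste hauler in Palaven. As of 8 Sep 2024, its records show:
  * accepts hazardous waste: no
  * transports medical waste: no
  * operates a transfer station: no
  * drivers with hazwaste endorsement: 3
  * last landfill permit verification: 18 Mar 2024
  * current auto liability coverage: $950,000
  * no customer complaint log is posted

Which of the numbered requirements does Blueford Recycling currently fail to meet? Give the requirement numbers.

1. customer complaint log absent → not met
2. condition 'operates a transfer station' does not hold → requirement n/a → met
3. condition 'transports medical waste' does not hold → requirement n/a → met
4. auto liability coverage $950,000 < $1,050,000 → not met
5. drivers with hazwaste endorsement 3 ≥ 3 → met
6. landfill permit verification 174 days ago vs limit 180 → met
7. condition 'accepts hazardous waste' does not hold → requirement n/a → met
Not met: 1, 4

1, 4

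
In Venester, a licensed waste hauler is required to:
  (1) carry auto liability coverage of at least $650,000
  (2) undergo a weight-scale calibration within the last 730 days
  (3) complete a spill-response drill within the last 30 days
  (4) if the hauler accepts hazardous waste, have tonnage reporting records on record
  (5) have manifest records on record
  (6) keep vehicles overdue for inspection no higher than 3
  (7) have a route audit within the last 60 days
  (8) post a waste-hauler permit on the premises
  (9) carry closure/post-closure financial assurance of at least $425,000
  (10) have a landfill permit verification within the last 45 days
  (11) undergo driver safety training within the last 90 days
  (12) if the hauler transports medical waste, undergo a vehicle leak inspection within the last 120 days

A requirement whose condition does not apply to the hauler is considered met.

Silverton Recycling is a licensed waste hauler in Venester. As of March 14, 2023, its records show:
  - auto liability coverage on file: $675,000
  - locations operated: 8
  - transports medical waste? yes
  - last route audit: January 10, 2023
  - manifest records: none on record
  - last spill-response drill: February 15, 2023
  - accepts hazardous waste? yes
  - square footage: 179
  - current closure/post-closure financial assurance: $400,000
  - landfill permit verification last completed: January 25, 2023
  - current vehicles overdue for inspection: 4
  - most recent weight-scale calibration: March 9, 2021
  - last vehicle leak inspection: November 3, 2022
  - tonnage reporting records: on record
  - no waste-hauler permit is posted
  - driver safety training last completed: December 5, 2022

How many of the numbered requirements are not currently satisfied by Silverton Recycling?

9

1. auto liability coverage $675,000 ≥ $650,000 → met
2. weight-scale calibration 735 days ago vs limit 730 → not met
3. spill-response drill 27 days ago vs limit 30 → met
4. condition 'accepts hazardous waste' holds; tonnage reporting records present → met
5. manifest records absent → not met
6. vehicles overdue for inspection 4 > 3 → not met
7. route audit 63 days ago vs limit 60 → not met
8. waste-hauler permit absent → not met
9. closure/post-closure financial assurance $400,000 < $425,000 → not met
10. landfill permit verification 48 days ago vs limit 45 → not met
11. driver safety training 99 days ago vs limit 90 → not met
12. condition 'transports medical waste' holds; vehicle leak inspection 131 days ago vs limit 120 → not met
Not met: 9 of 12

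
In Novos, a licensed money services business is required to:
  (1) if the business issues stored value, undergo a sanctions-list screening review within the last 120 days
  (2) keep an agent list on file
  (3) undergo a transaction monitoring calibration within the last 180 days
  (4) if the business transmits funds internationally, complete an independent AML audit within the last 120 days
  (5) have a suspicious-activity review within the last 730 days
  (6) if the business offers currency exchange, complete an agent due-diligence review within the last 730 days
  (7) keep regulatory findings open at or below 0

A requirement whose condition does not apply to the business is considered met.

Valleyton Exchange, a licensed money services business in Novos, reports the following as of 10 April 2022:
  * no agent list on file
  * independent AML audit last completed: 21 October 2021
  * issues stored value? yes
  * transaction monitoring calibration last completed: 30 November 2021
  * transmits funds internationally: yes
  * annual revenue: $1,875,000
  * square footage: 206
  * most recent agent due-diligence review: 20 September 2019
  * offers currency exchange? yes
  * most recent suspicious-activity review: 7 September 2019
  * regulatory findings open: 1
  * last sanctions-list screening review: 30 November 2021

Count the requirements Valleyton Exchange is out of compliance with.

1. condition 'issues stored value' holds; sanctions-list screening review 131 days ago vs limit 120 → not met
2. agent list absent → not met
3. transaction monitoring calibration 131 days ago vs limit 180 → met
4. condition 'transmits funds internationally' holds; independent AML audit 171 days ago vs limit 120 → not met
5. suspicious-activity review 946 days ago vs limit 730 → not met
6. condition 'offers currency exchange' holds; agent due-diligence review 933 days ago vs limit 730 → not met
7. regulatory findings open 1 > 0 → not met
Not met: 6 of 7

6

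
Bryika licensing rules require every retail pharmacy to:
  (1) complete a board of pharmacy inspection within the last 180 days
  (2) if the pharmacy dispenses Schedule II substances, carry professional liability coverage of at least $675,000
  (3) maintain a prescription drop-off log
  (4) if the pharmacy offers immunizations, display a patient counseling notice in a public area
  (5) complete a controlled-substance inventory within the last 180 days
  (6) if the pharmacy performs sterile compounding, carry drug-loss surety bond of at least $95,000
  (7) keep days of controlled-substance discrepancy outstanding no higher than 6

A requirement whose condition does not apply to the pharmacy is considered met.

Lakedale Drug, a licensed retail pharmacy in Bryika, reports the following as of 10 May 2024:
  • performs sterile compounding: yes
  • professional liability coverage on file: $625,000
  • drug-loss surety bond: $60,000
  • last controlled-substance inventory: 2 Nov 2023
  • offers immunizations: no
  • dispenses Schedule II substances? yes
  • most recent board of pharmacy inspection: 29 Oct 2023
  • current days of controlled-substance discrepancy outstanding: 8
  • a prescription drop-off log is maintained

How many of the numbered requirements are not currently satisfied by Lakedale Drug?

1. board of pharmacy inspection 194 days ago vs limit 180 → not met
2. condition 'dispenses Schedule II substances' holds; professional liability coverage $625,000 < $675,000 → not met
3. prescription drop-off log present → met
4. condition 'offers immunizations' does not hold → requirement n/a → met
5. controlled-substance inventory 190 days ago vs limit 180 → not met
6. condition 'performs sterile compounding' holds; drug-loss surety bond $60,000 < $95,000 → not met
7. days of controlled-substance discrepancy outstanding 8 > 6 → not met
Not met: 5 of 7

5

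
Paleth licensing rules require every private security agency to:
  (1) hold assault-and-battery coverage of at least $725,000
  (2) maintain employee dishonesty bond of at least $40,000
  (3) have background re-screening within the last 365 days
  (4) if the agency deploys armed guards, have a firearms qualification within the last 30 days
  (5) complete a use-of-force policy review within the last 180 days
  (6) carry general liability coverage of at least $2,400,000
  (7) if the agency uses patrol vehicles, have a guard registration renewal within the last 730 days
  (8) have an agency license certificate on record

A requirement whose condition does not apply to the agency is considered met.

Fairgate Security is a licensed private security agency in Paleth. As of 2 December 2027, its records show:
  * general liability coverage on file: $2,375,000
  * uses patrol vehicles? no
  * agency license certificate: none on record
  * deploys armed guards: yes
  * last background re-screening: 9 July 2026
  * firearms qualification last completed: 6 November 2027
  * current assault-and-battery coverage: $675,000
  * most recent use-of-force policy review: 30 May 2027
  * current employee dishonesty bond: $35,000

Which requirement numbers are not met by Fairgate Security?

1, 2, 3, 5, 6, 8

1. assault-and-battery coverage $675,000 < $725,000 → not met
2. employee dishonesty bond $35,000 < $40,000 → not met
3. background re-screening 511 days ago vs limit 365 → not met
4. condition 'deploys armed guards' holds; firearms qualification 26 days ago vs limit 30 → met
5. use-of-force policy review 186 days ago vs limit 180 → not met
6. general liability coverage $2,375,000 < $2,400,000 → not met
7. condition 'uses patrol vehicles' does not hold → requirement n/a → met
8. agency license certificate absent → not met
Not met: 1, 2, 3, 5, 6, 8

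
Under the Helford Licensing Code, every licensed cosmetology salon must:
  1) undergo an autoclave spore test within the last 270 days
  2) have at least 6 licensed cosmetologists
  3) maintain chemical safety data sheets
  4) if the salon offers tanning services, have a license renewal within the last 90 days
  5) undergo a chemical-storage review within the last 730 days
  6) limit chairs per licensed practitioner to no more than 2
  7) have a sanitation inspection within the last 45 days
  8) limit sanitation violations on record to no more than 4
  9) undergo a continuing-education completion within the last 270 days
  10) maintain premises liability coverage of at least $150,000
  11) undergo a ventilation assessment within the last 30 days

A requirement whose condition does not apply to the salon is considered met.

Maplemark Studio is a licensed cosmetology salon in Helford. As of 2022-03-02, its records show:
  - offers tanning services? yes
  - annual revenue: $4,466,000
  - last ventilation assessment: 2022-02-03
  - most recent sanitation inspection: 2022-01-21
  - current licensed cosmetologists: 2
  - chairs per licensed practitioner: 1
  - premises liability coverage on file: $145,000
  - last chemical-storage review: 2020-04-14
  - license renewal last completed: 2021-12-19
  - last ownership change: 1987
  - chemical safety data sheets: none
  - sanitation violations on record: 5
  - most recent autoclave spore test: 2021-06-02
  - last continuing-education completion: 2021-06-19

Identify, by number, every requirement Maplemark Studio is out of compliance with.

1, 2, 3, 8, 10

1. autoclave spore test 273 days ago vs limit 270 → not met
2. licensed cosmetologists 2 < 6 → not met
3. chemical safety data sheets absent → not met
4. condition 'offers tanning services' holds; license renewal 73 days ago vs limit 90 → met
5. chemical-storage review 687 days ago vs limit 730 → met
6. chairs per licensed practitioner 1 ≤ 2 → met
7. sanitation inspection 40 days ago vs limit 45 → met
8. sanitation violations on record 5 > 4 → not met
9. continuing-education completion 256 days ago vs limit 270 → met
10. premises liability coverage $145,000 < $150,000 → not met
11. ventilation assessment 27 days ago vs limit 30 → met
Not met: 1, 2, 3, 8, 10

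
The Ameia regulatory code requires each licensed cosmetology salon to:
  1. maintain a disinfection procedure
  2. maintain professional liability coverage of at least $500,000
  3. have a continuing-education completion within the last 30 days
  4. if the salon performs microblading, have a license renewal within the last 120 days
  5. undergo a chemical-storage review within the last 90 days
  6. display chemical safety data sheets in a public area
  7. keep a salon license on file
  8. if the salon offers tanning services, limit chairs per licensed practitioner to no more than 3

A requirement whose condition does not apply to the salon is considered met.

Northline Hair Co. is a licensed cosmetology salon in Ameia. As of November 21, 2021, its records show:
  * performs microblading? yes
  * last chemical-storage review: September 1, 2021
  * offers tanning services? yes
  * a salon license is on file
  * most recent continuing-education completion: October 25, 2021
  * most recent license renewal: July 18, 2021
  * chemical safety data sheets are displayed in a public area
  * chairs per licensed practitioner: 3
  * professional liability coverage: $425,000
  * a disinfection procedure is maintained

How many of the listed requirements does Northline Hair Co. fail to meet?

1. disinfection procedure present → met
2. professional liability coverage $425,000 < $500,000 → not met
3. continuing-education completion 27 days ago vs limit 30 → met
4. condition 'performs microblading' holds; license renewal 126 days ago vs limit 120 → not met
5. chemical-storage review 81 days ago vs limit 90 → met
6. chemical safety data sheets present → met
7. salon license present → met
8. condition 'offers tanning services' holds; chairs per licensed practitioner 3 ≤ 3 → met
Not met: 2 of 8

2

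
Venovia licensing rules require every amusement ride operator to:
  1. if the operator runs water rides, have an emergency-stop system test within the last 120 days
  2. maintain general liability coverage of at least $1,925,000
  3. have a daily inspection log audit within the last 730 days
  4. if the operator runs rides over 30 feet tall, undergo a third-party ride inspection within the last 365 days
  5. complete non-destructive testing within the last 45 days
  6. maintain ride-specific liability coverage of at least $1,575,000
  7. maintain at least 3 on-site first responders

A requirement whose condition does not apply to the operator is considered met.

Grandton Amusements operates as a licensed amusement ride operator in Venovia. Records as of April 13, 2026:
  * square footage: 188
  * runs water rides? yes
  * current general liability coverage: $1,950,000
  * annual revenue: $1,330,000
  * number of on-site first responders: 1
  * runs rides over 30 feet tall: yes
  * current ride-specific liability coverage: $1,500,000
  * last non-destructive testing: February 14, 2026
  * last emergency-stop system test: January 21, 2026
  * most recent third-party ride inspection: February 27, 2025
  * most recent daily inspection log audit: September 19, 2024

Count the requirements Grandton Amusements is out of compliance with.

1. condition 'runs water rides' holds; emergency-stop system test 82 days ago vs limit 120 → met
2. general liability coverage $1,950,000 ≥ $1,925,000 → met
3. daily inspection log audit 571 days ago vs limit 730 → met
4. condition 'runs rides over 30 feet tall' holds; third-party ride inspection 410 days ago vs limit 365 → not met
5. non-destructive testing 58 days ago vs limit 45 → not met
6. ride-specific liability coverage $1,500,000 < $1,575,000 → not met
7. on-site first responders 1 < 3 → not met
Not met: 4 of 7

4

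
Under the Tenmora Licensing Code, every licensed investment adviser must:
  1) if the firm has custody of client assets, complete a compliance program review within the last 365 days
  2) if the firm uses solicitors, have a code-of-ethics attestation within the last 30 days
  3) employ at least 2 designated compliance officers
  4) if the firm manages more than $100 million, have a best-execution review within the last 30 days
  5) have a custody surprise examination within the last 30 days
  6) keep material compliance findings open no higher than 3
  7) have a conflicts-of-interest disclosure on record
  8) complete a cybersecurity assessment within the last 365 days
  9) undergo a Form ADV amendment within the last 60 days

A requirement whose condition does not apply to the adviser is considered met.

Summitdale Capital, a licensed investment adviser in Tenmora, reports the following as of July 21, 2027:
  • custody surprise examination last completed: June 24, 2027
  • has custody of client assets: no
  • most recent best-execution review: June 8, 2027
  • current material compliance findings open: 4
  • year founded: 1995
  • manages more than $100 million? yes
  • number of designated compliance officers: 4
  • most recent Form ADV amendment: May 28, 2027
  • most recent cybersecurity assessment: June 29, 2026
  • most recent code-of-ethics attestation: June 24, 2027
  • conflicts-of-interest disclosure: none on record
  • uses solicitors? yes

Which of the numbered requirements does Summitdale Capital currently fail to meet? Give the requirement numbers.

1. condition 'has custody of client assets' does not hold → requirement n/a → met
2. condition 'uses solicitors' holds; code-of-ethics attestation 27 days ago vs limit 30 → met
3. designated compliance officers 4 ≥ 2 → met
4. condition 'manages more than $100 million' holds; best-execution review 43 days ago vs limit 30 → not met
5. custody surprise examination 27 days ago vs limit 30 → met
6. material compliance findings open 4 > 3 → not met
7. conflicts-of-interest disclosure absent → not met
8. cybersecurity assessment 387 days ago vs limit 365 → not met
9. Form ADV amendment 54 days ago vs limit 60 → met
Not met: 4, 6, 7, 8

4, 6, 7, 8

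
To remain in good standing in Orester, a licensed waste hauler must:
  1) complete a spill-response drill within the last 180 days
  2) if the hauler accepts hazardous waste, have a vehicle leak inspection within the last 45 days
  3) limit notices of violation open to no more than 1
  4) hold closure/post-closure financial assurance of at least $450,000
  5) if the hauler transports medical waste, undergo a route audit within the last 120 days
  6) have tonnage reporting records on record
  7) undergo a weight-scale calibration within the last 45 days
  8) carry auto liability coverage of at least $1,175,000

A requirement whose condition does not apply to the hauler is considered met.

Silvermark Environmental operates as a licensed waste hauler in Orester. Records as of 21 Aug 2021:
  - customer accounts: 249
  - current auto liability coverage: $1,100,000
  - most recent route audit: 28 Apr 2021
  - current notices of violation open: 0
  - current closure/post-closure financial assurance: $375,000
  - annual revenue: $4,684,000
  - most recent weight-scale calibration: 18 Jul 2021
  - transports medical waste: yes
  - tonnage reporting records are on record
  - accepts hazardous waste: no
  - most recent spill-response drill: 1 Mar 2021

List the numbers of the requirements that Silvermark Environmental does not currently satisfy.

4, 8

1. spill-response drill 173 days ago vs limit 180 → met
2. condition 'accepts hazardous waste' does not hold → requirement n/a → met
3. notices of violation open 0 ≤ 1 → met
4. closure/post-closure financial assurance $375,000 < $450,000 → not met
5. condition 'transports medical waste' holds; route audit 115 days ago vs limit 120 → met
6. tonnage reporting records present → met
7. weight-scale calibration 34 days ago vs limit 45 → met
8. auto liability coverage $1,100,000 < $1,175,000 → not met
Not met: 4, 8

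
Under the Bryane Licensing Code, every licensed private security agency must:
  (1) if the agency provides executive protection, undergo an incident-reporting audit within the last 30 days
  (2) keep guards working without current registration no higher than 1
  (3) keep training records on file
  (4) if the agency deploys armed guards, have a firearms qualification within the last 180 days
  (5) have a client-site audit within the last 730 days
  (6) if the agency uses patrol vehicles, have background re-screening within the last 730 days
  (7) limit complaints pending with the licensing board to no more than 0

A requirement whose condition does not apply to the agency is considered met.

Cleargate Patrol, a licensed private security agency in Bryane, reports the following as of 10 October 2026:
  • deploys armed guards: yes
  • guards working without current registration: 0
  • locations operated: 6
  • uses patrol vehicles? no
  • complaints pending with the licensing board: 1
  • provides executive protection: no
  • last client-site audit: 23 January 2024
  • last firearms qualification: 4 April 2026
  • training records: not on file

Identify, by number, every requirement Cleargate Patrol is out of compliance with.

3, 4, 5, 7

1. condition 'provides executive protection' does not hold → requirement n/a → met
2. guards working without current registration 0 ≤ 1 → met
3. training records absent → not met
4. condition 'deploys armed guards' holds; firearms qualification 189 days ago vs limit 180 → not met
5. client-site audit 991 days ago vs limit 730 → not met
6. condition 'uses patrol vehicles' does not hold → requirement n/a → met
7. complaints pending with the licensing board 1 > 0 → not met
Not met: 3, 4, 5, 7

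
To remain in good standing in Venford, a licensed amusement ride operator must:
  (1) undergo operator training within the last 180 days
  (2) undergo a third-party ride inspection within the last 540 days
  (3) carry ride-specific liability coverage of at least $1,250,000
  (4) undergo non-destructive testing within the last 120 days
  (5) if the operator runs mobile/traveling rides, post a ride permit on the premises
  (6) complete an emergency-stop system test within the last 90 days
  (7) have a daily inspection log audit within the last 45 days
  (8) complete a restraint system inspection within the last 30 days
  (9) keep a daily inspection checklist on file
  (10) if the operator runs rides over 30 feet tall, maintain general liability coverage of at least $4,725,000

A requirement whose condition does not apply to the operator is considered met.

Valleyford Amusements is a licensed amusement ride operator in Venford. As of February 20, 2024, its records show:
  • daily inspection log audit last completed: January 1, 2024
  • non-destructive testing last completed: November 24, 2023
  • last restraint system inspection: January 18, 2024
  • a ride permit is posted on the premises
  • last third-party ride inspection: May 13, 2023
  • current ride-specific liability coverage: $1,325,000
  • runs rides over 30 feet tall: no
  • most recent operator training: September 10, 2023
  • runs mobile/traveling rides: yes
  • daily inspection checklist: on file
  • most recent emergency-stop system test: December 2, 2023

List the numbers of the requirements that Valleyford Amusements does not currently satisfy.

7, 8

1. operator training 163 days ago vs limit 180 → met
2. third-party ride inspection 283 days ago vs limit 540 → met
3. ride-specific liability coverage $1,325,000 ≥ $1,250,000 → met
4. non-destructive testing 88 days ago vs limit 120 → met
5. condition 'runs mobile/traveling rides' holds; ride permit present → met
6. emergency-stop system test 80 days ago vs limit 90 → met
7. daily inspection log audit 50 days ago vs limit 45 → not met
8. restraint system inspection 33 days ago vs limit 30 → not met
9. daily inspection checklist present → met
10. condition 'runs rides over 30 feet tall' does not hold → requirement n/a → met
Not met: 7, 8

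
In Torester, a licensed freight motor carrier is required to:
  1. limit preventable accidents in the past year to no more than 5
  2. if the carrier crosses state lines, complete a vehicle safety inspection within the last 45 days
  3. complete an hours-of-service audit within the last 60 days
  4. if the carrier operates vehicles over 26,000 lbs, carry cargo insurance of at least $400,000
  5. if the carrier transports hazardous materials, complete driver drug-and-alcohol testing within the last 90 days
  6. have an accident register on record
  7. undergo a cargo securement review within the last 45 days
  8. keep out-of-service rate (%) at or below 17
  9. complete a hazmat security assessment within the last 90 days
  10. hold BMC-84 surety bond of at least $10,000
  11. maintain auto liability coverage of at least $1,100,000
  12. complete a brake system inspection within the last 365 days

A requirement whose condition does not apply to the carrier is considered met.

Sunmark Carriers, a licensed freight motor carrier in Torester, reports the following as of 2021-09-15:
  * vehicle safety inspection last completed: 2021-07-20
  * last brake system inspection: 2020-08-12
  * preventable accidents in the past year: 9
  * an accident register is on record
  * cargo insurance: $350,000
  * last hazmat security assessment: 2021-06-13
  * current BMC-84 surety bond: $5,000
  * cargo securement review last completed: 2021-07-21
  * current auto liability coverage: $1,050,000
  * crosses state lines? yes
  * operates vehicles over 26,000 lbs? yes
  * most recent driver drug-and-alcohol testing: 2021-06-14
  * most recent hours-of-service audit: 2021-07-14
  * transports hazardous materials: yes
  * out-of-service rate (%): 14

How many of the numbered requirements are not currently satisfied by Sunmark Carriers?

1. preventable accidents in the past year 9 > 5 → not met
2. condition 'crosses state lines' holds; vehicle safety inspection 57 days ago vs limit 45 → not met
3. hours-of-service audit 63 days ago vs limit 60 → not met
4. condition 'operates vehicles over 26,000 lbs' holds; cargo insurance $350,000 < $400,000 → not met
5. condition 'transports hazardous materials' holds; driver drug-and-alcohol testing 93 days ago vs limit 90 → not met
6. accident register present → met
7. cargo securement review 56 days ago vs limit 45 → not met
8. out-of-service rate (%) 14 ≤ 17 → met
9. hazmat security assessment 94 days ago vs limit 90 → not met
10. BMC-84 surety bond $5,000 < $10,000 → not met
11. auto liability coverage $1,050,000 < $1,100,000 → not met
12. brake system inspection 399 days ago vs limit 365 → not met
Not met: 10 of 12

10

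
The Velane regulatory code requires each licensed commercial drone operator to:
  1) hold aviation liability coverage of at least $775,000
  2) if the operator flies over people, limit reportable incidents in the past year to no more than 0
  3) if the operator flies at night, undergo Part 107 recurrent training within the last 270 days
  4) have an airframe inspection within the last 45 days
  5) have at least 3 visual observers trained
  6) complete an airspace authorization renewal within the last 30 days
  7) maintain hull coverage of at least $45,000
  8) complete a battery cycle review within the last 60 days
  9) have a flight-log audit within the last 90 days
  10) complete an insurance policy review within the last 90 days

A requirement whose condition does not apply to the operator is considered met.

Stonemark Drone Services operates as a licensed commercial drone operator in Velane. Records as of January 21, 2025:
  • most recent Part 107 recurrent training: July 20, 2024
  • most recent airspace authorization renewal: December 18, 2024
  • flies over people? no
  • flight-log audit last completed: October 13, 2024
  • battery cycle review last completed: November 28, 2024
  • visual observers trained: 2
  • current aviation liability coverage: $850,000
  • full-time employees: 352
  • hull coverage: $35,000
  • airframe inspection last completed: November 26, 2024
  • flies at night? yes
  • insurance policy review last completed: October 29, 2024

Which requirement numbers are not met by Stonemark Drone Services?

1. aviation liability coverage $850,000 ≥ $775,000 → met
2. condition 'flies over people' does not hold → requirement n/a → met
3. condition 'flies at night' holds; Part 107 recurrent training 185 days ago vs limit 270 → met
4. airframe inspection 56 days ago vs limit 45 → not met
5. visual observers trained 2 < 3 → not met
6. airspace authorization renewal 34 days ago vs limit 30 → not met
7. hull coverage $35,000 < $45,000 → not met
8. battery cycle review 54 days ago vs limit 60 → met
9. flight-log audit 100 days ago vs limit 90 → not met
10. insurance policy review 84 days ago vs limit 90 → met
Not met: 4, 5, 6, 7, 9

4, 5, 6, 7, 9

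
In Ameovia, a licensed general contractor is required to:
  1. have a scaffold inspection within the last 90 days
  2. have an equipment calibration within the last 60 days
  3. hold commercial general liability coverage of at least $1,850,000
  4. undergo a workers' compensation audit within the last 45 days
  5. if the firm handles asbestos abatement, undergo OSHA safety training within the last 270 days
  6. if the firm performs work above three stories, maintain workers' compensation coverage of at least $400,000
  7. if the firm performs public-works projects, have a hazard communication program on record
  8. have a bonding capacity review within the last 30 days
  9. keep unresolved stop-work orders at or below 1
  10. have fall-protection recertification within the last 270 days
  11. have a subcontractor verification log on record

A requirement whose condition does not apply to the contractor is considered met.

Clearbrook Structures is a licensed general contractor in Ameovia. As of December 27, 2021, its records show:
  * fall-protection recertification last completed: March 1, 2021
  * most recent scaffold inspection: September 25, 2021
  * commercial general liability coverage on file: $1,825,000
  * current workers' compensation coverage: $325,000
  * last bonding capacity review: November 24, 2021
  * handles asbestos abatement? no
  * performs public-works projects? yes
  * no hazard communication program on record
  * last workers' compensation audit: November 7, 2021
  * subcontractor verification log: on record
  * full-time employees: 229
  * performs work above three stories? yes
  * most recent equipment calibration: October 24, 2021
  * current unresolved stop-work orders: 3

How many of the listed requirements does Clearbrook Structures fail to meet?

1. scaffold inspection 93 days ago vs limit 90 → not met
2. equipment calibration 64 days ago vs limit 60 → not met
3. commercial general liability coverage $1,825,000 < $1,850,000 → not met
4. workers' compensation audit 50 days ago vs limit 45 → not met
5. condition 'handles asbestos abatement' does not hold → requirement n/a → met
6. condition 'performs work above three stories' holds; workers' compensation coverage $325,000 < $400,000 → not met
7. condition 'performs public-works projects' holds; hazard communication program absent → not met
8. bonding capacity review 33 days ago vs limit 30 → not met
9. unresolved stop-work orders 3 > 1 → not met
10. fall-protection recertification 301 days ago vs limit 270 → not met
11. subcontractor verification log present → met
Not met: 9 of 11

9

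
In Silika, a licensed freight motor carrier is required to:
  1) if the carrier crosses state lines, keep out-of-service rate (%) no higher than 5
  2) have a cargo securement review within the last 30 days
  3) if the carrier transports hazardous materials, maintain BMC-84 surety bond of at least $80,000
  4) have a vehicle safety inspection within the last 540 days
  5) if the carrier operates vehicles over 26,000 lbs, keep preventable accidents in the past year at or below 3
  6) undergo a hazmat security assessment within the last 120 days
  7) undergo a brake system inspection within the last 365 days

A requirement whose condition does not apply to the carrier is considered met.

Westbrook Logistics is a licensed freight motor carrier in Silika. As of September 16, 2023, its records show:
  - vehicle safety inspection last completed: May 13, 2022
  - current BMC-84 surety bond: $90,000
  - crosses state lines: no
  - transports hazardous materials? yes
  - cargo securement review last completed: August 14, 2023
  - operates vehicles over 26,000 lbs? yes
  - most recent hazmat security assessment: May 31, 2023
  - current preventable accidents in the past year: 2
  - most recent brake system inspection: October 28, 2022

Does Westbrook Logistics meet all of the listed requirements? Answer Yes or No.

1. condition 'crosses state lines' does not hold → requirement n/a → met
2. cargo securement review 33 days ago vs limit 30 → not met
3. condition 'transports hazardous materials' holds; BMC-84 surety bond $90,000 ≥ $80,000 → met
4. vehicle safety inspection 491 days ago vs limit 540 → met
5. condition 'operates vehicles over 26,000 lbs' holds; preventable accidents in the past year 2 ≤ 3 → met
6. hazmat security assessment 108 days ago vs limit 120 → met
7. brake system inspection 323 days ago vs limit 365 → met
Not met: 2

No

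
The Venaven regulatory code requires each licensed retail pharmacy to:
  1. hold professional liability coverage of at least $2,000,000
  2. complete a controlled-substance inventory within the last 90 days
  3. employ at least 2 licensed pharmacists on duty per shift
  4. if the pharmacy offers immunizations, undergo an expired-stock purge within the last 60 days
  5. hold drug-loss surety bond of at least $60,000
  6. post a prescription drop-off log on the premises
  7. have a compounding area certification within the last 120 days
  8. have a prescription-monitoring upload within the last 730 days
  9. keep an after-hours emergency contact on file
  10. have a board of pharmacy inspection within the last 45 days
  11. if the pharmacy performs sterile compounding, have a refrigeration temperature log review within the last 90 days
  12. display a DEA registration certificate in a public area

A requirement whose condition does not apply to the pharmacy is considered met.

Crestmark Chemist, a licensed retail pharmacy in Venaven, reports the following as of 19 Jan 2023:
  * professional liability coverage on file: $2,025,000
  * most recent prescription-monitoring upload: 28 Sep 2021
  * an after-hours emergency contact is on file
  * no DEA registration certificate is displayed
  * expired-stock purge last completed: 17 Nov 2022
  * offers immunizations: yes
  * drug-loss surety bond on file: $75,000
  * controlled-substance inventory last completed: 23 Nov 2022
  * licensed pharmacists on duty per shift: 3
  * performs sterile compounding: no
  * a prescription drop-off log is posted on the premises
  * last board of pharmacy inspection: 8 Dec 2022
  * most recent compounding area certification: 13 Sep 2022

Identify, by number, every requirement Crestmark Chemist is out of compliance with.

1. professional liability coverage $2,025,000 ≥ $2,000,000 → met
2. controlled-substance inventory 57 days ago vs limit 90 → met
3. licensed pharmacists on duty per shift 3 ≥ 2 → met
4. condition 'offers immunizations' holds; expired-stock purge 63 days ago vs limit 60 → not met
5. drug-loss surety bond $75,000 ≥ $60,000 → met
6. prescription drop-off log present → met
7. compounding area certification 128 days ago vs limit 120 → not met
8. prescription-monitoring upload 478 days ago vs limit 730 → met
9. after-hours emergency contact present → met
10. board of pharmacy inspection 42 days ago vs limit 45 → met
11. condition 'performs sterile compounding' does not hold → requirement n/a → met
12. DEA registration certificate absent → not met
Not met: 4, 7, 12

4, 7, 12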